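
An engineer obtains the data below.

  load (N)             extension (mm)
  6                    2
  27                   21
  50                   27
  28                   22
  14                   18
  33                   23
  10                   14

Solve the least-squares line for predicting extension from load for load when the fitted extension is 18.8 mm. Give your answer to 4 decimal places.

n = 7, Σx = 168, Σy = 127, Σxy = 3696, Σx² = 5434
Sxx = Σx² − (Σx)²/n = 5434 − 4032 = 1402
Sxy = Σxy − (Σx)(Σy)/n = 3696 − 3048 = 648
b = Sxy/Sxx = 648/1402 = 0.462197
a = ȳ − b·x̄ = 18.142857 − 0.462197·24 = 7.050132
Set a + b·x = 18.8: x = (18.8 − 7.050132) / 0.462197 = 25.421781

25.4218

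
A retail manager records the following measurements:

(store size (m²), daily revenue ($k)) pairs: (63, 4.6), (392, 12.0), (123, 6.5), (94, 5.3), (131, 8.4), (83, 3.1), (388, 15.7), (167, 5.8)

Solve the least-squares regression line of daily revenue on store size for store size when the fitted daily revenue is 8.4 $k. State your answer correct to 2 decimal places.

204.86

n = 8, Σx = 1441, Σy = 61.4, Σxy = 14709.4, Σx² = 384081
Sxx = Σx² − (Σx)²/n = 384081 − 259560.125 = 124520.875
Sxy = Σxy − (Σx)(Σy)/n = 14709.4 − 11059.675 = 3649.725
b = Sxy/Sxx = 3649.725/124520.875 = 0.029310
a = ȳ − b·x̄ = 7.675 − 0.029310·180.125 = 2.395510
Set a + b·x = 8.4: x = (8.4 − 2.395510) / 0.029310 = 204.860462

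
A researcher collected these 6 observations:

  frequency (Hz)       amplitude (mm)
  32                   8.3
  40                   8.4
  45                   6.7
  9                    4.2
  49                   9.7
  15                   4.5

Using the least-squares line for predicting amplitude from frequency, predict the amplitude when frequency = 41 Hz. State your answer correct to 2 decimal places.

8.08

n = 6, Σx = 190, Σy = 41.8, Σxy = 1483.7, Σx² = 7356
Sxx = Σx² − (Σx)²/n = 7356 − 6016.666667 = 1339.333333
Sxy = Σxy − (Σx)(Σy)/n = 1483.7 − 1323.666667 = 160.033333
b = Sxy/Sxx = 160.033333/1339.333333 = 0.119487
a = ȳ − b·x̄ = 6.966667 − 0.119487·31.666667 = 3.182902
ŷ(41) = a + b·41 = 3.182902 + 0.119487·41 = 8.081882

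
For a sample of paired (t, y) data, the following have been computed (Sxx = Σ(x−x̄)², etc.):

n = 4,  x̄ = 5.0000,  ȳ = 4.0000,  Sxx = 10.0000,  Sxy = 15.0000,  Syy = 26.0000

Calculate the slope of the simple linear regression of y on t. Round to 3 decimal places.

b = Sxy/Sxx = 15/10 = 1.5

1.500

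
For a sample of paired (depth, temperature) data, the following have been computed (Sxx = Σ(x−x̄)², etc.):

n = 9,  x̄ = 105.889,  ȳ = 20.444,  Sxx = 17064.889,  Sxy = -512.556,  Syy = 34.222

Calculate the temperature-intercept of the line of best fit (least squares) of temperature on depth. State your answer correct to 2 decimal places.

23.62

b = Sxy/Sxx = -512.556/17064.889 = -0.030036
a = ȳ − b·x̄ = 20.444 − (-0.030036)·105.889 = 23.624451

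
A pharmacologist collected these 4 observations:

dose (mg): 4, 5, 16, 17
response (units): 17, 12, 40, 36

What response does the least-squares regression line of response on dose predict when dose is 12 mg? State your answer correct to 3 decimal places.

n = 4, Σx = 42, Σy = 105, Σxy = 1380, Σx² = 586
Sxx = Σx² − (Σx)²/n = 586 − 441 = 145
Sxy = Σxy − (Σx)(Σy)/n = 1380 − 1102.5 = 277.5
b = Sxy/Sxx = 277.5/145 = 1.913793
a = ȳ − b·x̄ = 26.25 − 1.913793·10.5 = 6.155172
ŷ(12) = a + b·12 = 6.155172 + 1.913793·12 = 29.120690

29.121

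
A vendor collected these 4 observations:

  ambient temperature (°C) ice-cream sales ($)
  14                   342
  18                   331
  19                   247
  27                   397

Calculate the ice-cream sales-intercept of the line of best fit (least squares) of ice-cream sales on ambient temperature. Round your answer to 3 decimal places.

n = 4, Σx = 78, Σy = 1317, Σxy = 26158, Σx² = 1610
Sxx = Σx² − (Σx)²/n = 1610 − 1521 = 89
Sxy = Σxy − (Σx)(Σy)/n = 26158 − 25681.5 = 476.5
b = Sxy/Sxx = 476.5/89 = 5.353933
a = ȳ − b·x̄ = 329.25 − 5.353933·19.5 = 224.848315

224.848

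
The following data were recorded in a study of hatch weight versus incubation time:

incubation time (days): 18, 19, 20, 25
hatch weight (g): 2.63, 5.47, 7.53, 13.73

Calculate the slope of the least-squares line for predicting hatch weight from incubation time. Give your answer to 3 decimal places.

n = 4, Σx = 82, Σy = 29.36, Σxy = 645.12, Σx² = 1710
Sxx = Σx² − (Σx)²/n = 1710 − 1681 = 29
Sxy = Σxy − (Σx)(Σy)/n = 645.12 − 601.88 = 43.24
b = Sxy/Sxx = 43.24/29 = 1.491034

1.491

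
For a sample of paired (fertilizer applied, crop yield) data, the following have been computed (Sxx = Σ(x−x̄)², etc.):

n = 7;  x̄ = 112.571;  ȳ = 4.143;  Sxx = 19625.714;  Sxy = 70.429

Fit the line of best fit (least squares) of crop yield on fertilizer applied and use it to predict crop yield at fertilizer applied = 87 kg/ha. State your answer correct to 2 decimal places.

b = Sxy/Sxx = 70.429/19625.714 = 0.003589
a = ȳ − b·x̄ = 4.143 − 0.003589·112.571 = 3.739027
ŷ(87) = a + b·87 = 3.739027 + 0.003589·87 = 4.051236

4.05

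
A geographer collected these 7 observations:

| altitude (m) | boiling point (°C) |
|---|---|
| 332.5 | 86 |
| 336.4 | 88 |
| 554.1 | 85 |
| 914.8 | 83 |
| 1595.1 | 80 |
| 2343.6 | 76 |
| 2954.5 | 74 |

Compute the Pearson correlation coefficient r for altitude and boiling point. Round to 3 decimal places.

n = 7, Σx = 9031, Σy = 572, Σxy = 705579.7, Σx² = 18133482.28, Σy² = 46906
Sxx = Σx² − (Σx)²/n = 18133482.28 − 11651280.142857 = 6482202.137143
Sxy = Σxy − (Σx)(Σy)/n = 705579.7 − 737961.714286 = -32382.014286
Syy = Σy² − (Σy)²/n = 46906 − 46740.571429 = 165.428571
r = Sxy/√(Sxx·Syy) = -32382.014286/√(1072341439.258775) = -32382.014286/32746.624853 = -0.988866

-0.989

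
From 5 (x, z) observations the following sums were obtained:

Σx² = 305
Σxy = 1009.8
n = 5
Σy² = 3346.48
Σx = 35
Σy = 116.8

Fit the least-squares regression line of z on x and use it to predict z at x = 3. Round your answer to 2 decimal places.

Sxx = Σx² − (Σx)²/n = 305 − 245 = 60
Sxy = Σxy − (Σx)(Σy)/n = 1009.8 − 817.6 = 192.2
b = Sxy/Sxx = 192.2/60 = 3.203333
a = ȳ − b·x̄ = 23.36 − 3.203333·7 = 0.936667
ŷ(3) = a + b·3 = 0.936667 + 3.203333·3 = 10.546667

10.55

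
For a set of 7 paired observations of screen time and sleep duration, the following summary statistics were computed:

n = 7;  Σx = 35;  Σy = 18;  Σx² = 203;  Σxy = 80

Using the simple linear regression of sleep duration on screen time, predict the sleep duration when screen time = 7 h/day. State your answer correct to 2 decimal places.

Sxx = Σx² − (Σx)²/n = 203 − 175 = 28
Sxy = Σxy − (Σx)(Σy)/n = 80 − 90 = -10
b = Sxy/Sxx = -10/28 = -0.357143
a = ȳ − b·x̄ = 2.571429 − (-0.357143)·5 = 4.357143
ŷ(7) = a + b·7 = 4.357143 + (-0.357143)·7 = 1.857143

1.86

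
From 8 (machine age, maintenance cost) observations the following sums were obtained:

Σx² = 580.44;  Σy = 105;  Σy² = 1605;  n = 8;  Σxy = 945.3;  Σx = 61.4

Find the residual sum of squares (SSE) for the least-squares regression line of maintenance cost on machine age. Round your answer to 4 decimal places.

48.8510

Sxx = Σx² − (Σx)²/n = 580.44 − 471.245 = 109.195
Sxy = Σxy − (Σx)(Σy)/n = 945.3 − 805.875 = 139.425
Syy = Σy² − (Σy)²/n = 1605 − 1378.125 = 226.875
b = Sxy/Sxx = 139.425/109.195 = 1.276844
SSE = Syy − b·Sxy = 226.875 − 1.276844·139.425 = 48.851001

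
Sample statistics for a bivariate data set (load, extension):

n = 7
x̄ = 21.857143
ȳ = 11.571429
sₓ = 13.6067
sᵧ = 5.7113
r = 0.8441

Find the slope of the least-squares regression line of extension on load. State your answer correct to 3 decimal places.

b = r · sᵧ/sₓ = 0.8441 · 5.7113/13.6067 = 0.354304

0.354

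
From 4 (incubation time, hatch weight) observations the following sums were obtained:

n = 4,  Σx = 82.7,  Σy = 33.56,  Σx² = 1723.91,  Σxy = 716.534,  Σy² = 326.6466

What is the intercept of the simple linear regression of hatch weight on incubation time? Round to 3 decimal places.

Sxx = Σx² − (Σx)²/n = 1723.91 − 1709.8225 = 14.0875
Sxy = Σxy − (Σx)(Σy)/n = 716.534 − 693.853 = 22.681
b = Sxy/Sxx = 22.681/14.0875 = 1.610009
a = ȳ − b·x̄ = 8.39 − 1.610009·20.675 = -24.896933

-24.897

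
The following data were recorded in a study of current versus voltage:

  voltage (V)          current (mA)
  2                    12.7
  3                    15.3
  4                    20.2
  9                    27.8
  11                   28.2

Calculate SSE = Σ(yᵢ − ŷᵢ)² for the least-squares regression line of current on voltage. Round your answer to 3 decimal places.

13.758

n = 5, Σx = 29, Σy = 104.2, Σxy = 712.5, Σx² = 231, Σy² = 2371.5
Sxx = Σx² − (Σx)²/n = 231 − 168.2 = 62.8
Sxy = Σxy − (Σx)(Σy)/n = 712.5 − 604.36 = 108.14
Syy = Σy² − (Σy)²/n = 2371.5 − 2171.528 = 199.972
b = Sxy/Sxx = 108.14/62.8 = 1.721975
SSE = Syy − b·Sxy = 199.972 − 1.721975·108.14 = 13.757675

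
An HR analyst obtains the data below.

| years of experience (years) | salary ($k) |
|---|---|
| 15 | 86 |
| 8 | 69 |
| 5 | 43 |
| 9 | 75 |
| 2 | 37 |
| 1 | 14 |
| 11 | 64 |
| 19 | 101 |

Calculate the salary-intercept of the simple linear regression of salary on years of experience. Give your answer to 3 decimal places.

n = 8, Σx = 70, Σy = 489, Σxy = 5443, Σx² = 882
Sxx = Σx² − (Σx)²/n = 882 − 612.5 = 269.5
Sxy = Σxy − (Σx)(Σy)/n = 5443 − 4278.75 = 1164.25
b = Sxy/Sxx = 1164.25/269.5 = 4.320037
a = ȳ − b·x̄ = 61.125 − 4.320037·8.75 = 23.324675

23.325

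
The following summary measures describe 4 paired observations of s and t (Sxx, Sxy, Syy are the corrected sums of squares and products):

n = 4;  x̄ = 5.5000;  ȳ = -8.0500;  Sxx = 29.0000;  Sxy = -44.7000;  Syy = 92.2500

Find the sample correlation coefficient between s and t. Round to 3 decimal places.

-0.864

r = Sxy/√(Sxx·Syy) = -44.7/√(2675.25) = -44.7/51.722819 = -0.864222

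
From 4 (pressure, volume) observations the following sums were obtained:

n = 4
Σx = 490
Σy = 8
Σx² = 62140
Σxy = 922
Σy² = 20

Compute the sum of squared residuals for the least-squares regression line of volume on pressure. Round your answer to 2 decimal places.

2.41

Sxx = Σx² − (Σx)²/n = 62140 − 60025 = 2115
Sxy = Σxy − (Σx)(Σy)/n = 922 − 980 = -58
Syy = Σy² − (Σy)²/n = 20 − 16 = 4
b = Sxy/Sxx = -58/2115 = -0.027423
SSE = Syy − b·Sxy = 4 − (-0.027423)·(-58) = 2.409456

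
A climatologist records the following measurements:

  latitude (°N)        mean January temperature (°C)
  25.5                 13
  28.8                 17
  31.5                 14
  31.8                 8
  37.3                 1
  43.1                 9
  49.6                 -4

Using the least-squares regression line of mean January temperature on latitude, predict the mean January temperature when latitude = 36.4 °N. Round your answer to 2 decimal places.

7.56

n = 7, Σx = 247.6, Σy = 58, Σxy = 1743.3, Σx² = 9192.24
Sxx = Σx² − (Σx)²/n = 9192.24 − 8757.965714 = 434.274286
Sxy = Σxy − (Σx)(Σy)/n = 1743.3 − 2051.542857 = -308.242857
b = Sxy/Sxx = -308.242857/434.274286 = -0.709788
a = ȳ − b·x̄ = 8.285714 − (-0.709788)·35.371429 = 33.391945
ŷ(36.4) = a + b·36.4 = 33.391945 + (-0.709788)·36.4 = 7.555646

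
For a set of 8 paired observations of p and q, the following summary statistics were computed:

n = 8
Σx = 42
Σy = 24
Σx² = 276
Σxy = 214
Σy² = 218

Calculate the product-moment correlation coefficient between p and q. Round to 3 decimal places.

0.978

Sxx = Σx² − (Σx)²/n = 276 − 220.5 = 55.5
Sxy = Σxy − (Σx)(Σy)/n = 214 − 126 = 88
Syy = Σy² − (Σy)²/n = 218 − 72 = 146
r = Sxy/√(Sxx·Syy) = 88/√(8103) = 88/90.016665 = 0.977597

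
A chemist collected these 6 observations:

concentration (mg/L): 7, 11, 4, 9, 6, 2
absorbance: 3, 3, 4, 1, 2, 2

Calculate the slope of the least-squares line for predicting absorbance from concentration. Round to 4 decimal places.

-0.0467

n = 6, Σx = 39, Σy = 15, Σxy = 95, Σx² = 307
Sxx = Σx² − (Σx)²/n = 307 − 253.5 = 53.5
Sxy = Σxy − (Σx)(Σy)/n = 95 − 97.5 = -2.5
b = Sxy/Sxx = -2.5/53.5 = -0.046729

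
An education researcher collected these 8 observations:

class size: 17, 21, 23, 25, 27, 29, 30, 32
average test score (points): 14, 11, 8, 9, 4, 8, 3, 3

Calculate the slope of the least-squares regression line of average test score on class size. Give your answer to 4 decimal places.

-0.7159

n = 8, Σx = 204, Σy = 60, Σxy = 1404, Σx² = 5378
Sxx = Σx² − (Σx)²/n = 5378 − 5202 = 176
Sxy = Σxy − (Σx)(Σy)/n = 1404 − 1530 = -126
b = Sxy/Sxx = -126/176 = -0.715909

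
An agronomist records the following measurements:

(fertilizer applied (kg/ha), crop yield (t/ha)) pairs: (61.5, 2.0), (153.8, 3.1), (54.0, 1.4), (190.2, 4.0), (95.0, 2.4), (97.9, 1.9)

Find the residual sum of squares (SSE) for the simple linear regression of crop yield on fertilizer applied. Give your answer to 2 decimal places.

0.35

n = 6, Σx = 652.4, Σy = 14.8, Σxy = 1850.19, Σx² = 85138.14, Σy² = 40.94
Sxx = Σx² − (Σx)²/n = 85138.14 − 70937.626667 = 14200.513333
Sxy = Σxy − (Σx)(Σy)/n = 1850.19 − 1609.253333 = 240.936667
Syy = Σy² − (Σy)²/n = 40.94 − 36.506667 = 4.433333
b = Sxy/Sxx = 240.936667/14200.513333 = 0.016967
SSE = Syy − b·Sxy = 4.433333 − 0.016967·240.936667 = 0.345419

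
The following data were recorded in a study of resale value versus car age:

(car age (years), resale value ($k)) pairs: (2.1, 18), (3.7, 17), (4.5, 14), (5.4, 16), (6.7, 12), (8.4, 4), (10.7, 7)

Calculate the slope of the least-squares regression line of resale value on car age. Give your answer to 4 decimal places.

n = 7, Σx = 41.5, Σy = 88, Σxy = 439, Σx² = 297.45
Sxx = Σx² − (Σx)²/n = 297.45 − 246.035714 = 51.414286
Sxy = Σxy − (Σx)(Σy)/n = 439 − 521.714286 = -82.714286
b = Sxy/Sxx = -82.714286/51.414286 = -1.608780

-1.6088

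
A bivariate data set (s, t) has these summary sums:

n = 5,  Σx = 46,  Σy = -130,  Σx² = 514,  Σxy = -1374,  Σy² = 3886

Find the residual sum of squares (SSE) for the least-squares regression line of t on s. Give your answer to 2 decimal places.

157.06

Sxx = Σx² − (Σx)²/n = 514 − 423.2 = 90.8
Sxy = Σxy − (Σx)(Σy)/n = -1374 − (-1196) = -178
Syy = Σy² − (Σy)²/n = 3886 − 3380 = 506
b = Sxy/Sxx = -178/90.8 = -1.960352
SSE = Syy − b·Sxy = 506 − (-1.960352)·(-178) = 157.057269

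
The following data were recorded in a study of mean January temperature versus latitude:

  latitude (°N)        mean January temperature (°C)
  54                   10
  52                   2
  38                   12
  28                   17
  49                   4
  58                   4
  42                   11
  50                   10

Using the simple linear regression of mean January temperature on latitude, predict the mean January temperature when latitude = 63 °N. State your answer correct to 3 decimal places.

n = 8, Σx = 371, Σy = 70, Σxy = 2966, Σx² = 17877
Sxx = Σx² − (Σx)²/n = 17877 − 17205.125 = 671.875
Sxy = Σxy − (Σx)(Σy)/n = 2966 − 3246.25 = -280.25
b = Sxy/Sxx = -280.25/671.875 = -0.417116
a = ȳ − b·x̄ = 8.75 − (-0.417116)·46.375 = 28.093767
ŷ(63) = a + b·63 = 28.093767 + (-0.417116)·63 = 1.815442

1.815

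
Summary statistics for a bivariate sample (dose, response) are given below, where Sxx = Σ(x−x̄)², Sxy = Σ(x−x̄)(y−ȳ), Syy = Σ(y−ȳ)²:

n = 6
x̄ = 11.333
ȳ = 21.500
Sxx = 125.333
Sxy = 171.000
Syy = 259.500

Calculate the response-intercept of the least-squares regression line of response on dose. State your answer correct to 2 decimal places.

6.04

b = Sxy/Sxx = 171/125.333 = 1.364365
a = ȳ − b·x̄ = 21.5 − 1.364365·11.333 = 6.037648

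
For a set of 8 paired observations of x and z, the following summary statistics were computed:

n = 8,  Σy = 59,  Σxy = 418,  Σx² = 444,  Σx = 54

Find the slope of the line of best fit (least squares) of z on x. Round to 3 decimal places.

0.248

Sxx = Σx² − (Σx)²/n = 444 − 364.5 = 79.5
Sxy = Σxy − (Σx)(Σy)/n = 418 − 398.25 = 19.75
b = Sxy/Sxx = 19.75/79.5 = 0.248428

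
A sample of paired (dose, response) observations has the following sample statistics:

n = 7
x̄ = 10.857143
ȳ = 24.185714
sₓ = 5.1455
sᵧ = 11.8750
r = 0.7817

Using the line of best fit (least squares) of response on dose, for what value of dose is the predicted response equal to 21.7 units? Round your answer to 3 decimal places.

b = r · sᵧ/sₓ = 0.7817 · 11.875/5.1455 = 1.804040
a = ȳ − b·x̄ = 24.185714 − 1.804040·10.857143 = 4.598994
Set a + b·x = 21.7: x = (21.7 − 4.598994) / 1.804040 = 9.479283

9.479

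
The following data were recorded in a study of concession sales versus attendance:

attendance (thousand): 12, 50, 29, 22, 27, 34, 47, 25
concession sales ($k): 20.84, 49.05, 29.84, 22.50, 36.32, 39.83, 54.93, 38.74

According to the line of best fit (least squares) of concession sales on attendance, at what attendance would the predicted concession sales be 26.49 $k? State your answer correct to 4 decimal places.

19.1184

n = 8, Σx = 246, Σy = 292.05, Σxy = 9948.01, Σx² = 8688
Sxx = Σx² − (Σx)²/n = 8688 − 7564.5 = 1123.5
Sxy = Σxy − (Σx)(Σy)/n = 9948.01 − 8980.5375 = 967.4725
b = Sxy/Sxx = 967.4725/1123.5 = 0.861124
a = ȳ − b·x̄ = 36.50625 − 0.861124·30.75 = 10.026696
Set a + b·x = 26.49: x = (26.49 − 10.026696) / 0.861124 = 19.118396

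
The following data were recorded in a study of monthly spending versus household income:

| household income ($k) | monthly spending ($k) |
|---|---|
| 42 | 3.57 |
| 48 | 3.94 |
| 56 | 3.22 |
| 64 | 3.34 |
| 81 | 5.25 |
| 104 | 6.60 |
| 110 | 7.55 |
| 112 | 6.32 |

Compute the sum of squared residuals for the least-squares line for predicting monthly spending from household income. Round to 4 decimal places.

n = 8, Σx = 617, Σy = 39.79, Σxy = 3383.13, Σx² = 53321, Σy² = 217.8599
Sxx = Σx² − (Σx)²/n = 53321 − 47586.125 = 5734.875
Sxy = Σxy − (Σx)(Σy)/n = 3383.13 − 3068.80375 = 314.32625
Syy = Σy² − (Σy)²/n = 217.8599 − 197.905512 = 19.954387
b = Sxy/Sxx = 314.32625/5734.875 = 0.054810
SSE = Syy − b·Sxy = 19.954387 − 0.054810·314.32625 = 2.726289

2.7263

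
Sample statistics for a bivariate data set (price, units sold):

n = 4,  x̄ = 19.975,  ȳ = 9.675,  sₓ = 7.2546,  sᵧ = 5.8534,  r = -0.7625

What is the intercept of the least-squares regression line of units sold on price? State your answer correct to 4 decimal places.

21.9641

b = r · sᵧ/sₓ = -0.7625 · 5.8534/7.2546 = -0.615226
a = ȳ − b·x̄ = 9.675 − (-0.615226)·19.975 = 21.964136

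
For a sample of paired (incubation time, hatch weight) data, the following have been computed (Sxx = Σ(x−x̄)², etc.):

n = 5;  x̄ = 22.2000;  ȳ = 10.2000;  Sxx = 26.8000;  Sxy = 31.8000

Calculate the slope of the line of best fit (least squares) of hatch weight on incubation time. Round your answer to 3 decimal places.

1.187

b = Sxy/Sxx = 31.8/26.8 = 1.186567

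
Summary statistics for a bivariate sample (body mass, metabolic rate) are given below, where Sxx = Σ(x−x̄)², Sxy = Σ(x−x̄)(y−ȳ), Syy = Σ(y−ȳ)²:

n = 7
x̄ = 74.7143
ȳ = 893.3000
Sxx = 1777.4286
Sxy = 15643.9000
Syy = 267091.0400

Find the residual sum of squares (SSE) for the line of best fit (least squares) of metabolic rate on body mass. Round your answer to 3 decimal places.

b = Sxy/Sxx = 15643.9/1777.4286 = 8.801422
SSE = Syy − b·Sxy = 267091.04 − 8.801422·15643.9 = 129402.467188

129402.467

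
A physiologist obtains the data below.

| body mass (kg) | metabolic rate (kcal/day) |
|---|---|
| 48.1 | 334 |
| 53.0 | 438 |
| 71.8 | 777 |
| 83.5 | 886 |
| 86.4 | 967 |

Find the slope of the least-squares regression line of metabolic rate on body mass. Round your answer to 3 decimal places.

15.962

n = 5, Σx = 342.8, Σy = 3402, Σxy = 252597.8, Σx² = 24715.06
Sxx = Σx² − (Σx)²/n = 24715.06 − 23502.368 = 1212.692
Sxy = Σxy − (Σx)(Σy)/n = 252597.8 − 233241.12 = 19356.68
b = Sxy/Sxx = 19356.68/1212.692 = 15.961745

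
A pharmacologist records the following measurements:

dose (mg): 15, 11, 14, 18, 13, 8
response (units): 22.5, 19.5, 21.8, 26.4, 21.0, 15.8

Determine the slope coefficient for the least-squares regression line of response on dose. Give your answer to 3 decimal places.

1.014

n = 6, Σx = 79, Σy = 127, Σxy = 1731.8, Σx² = 1099
Sxx = Σx² − (Σx)²/n = 1099 − 1040.166667 = 58.833333
Sxy = Σxy − (Σx)(Σy)/n = 1731.8 − 1672.166667 = 59.633333
b = Sxy/Sxx = 59.633333/58.833333 = 1.013598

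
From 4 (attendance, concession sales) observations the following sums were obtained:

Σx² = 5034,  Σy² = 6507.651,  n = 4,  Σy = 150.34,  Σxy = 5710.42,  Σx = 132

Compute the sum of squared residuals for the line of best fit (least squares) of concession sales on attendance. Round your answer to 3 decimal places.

Sxx = Σx² − (Σx)²/n = 5034 − 4356 = 678
Sxy = Σxy − (Σx)(Σy)/n = 5710.42 − 4961.22 = 749.2
Syy = Σy² − (Σy)²/n = 6507.651 − 5650.5289 = 857.1221
b = Sxy/Sxx = 749.2/678 = 1.105015
SSE = Syy − b·Sxy = 857.1221 − 1.105015·749.2 = 29.245050

29.245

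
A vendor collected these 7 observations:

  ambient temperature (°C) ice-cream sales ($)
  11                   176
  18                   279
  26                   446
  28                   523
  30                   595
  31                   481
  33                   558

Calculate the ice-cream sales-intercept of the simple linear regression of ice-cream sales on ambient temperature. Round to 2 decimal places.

-32.92

n = 7, Σx = 177, Σy = 3058, Σxy = 84373, Σx² = 4855
Sxx = Σx² − (Σx)²/n = 4855 − 4475.571429 = 379.428571
Sxy = Σxy − (Σx)(Σy)/n = 84373 − 77323.714286 = 7049.285714
b = Sxy/Sxx = 7049.285714/379.428571 = 18.578690
a = ȳ − b·x̄ = 436.857143 − 18.578690·25.285714 = -32.918298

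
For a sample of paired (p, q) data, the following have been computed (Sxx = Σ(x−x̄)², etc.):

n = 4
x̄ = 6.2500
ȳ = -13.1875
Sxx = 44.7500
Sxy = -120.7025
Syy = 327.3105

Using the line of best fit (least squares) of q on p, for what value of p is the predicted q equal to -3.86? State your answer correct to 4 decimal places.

2.7919

b = Sxy/Sxx = -120.7025/44.75 = -2.697263
a = ȳ − b·x̄ = -13.1875 − (-2.697263)·6.25 = 3.670391
Set a + b·x = -3.86: x = (-3.86 − 3.670391) / (-2.697263) = 2.791864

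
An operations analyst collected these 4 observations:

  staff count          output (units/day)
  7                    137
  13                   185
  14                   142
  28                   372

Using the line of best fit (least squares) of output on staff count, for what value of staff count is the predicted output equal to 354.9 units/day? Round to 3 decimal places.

27.805

n = 4, Σx = 62, Σy = 836, Σxy = 15768, Σx² = 1198
Sxx = Σx² − (Σx)²/n = 1198 − 961 = 237
Sxy = Σxy − (Σx)(Σy)/n = 15768 − 12958 = 2810
b = Sxy/Sxx = 2810/237 = 11.856540
a = ȳ − b·x̄ = 209 − 11.856540·15.5 = 25.223629
Set a + b·x = 354.9: x = (354.9 − 25.223629) / 11.856540 = 27.805445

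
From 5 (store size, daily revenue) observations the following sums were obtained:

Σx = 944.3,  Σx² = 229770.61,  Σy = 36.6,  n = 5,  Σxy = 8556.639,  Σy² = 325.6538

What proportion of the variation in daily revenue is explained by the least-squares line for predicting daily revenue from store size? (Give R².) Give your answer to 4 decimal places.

Sxx = Σx² − (Σx)²/n = 229770.61 − 178340.498 = 51430.112
Sxy = Σxy − (Σx)(Σy)/n = 8556.639 − 6912.276 = 1644.363
Syy = Σy² − (Σy)²/n = 325.6538 − 267.912 = 57.7418
R² = Sxy²/(Sxx·Syy) = (1644.363)²/(51430.112·57.7418) = 0.910516

0.9105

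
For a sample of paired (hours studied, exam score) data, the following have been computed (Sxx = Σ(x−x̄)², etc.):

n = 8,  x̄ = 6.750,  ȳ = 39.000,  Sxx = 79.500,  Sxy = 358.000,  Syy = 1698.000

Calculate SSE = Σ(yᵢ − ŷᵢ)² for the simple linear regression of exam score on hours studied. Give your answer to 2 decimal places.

85.87

b = Sxy/Sxx = 358/79.5 = 4.503145
SSE = Syy − b·Sxy = 1698 − 4.503145·358 = 85.874214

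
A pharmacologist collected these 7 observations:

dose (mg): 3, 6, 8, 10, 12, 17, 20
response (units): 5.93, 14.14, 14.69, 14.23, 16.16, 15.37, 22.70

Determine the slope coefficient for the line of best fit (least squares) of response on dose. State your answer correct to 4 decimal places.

n = 7, Σx = 76, Σy = 103.22, Σxy = 1271.66, Σx² = 1042
Sxx = Σx² − (Σx)²/n = 1042 − 825.142857 = 216.857143
Sxy = Σxy − (Σx)(Σy)/n = 1271.66 − 1120.674286 = 150.985714
b = Sxy/Sxx = 150.985714/216.857143 = 0.696245

0.6962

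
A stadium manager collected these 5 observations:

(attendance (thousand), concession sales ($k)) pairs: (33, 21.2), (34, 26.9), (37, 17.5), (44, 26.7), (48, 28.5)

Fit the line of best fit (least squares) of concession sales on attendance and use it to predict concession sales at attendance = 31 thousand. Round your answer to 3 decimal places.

20.841

n = 5, Σx = 196, Σy = 120.8, Σxy = 4804.5, Σx² = 7854
Sxx = Σx² − (Σx)²/n = 7854 − 7683.2 = 170.8
Sxy = Σxy − (Σx)(Σy)/n = 4804.5 − 4735.36 = 69.14
b = Sxy/Sxx = 69.14/170.8 = 0.404801
a = ȳ − b·x̄ = 24.16 − 0.404801·39.2 = 8.291803
ŷ(31) = a + b·31 = 8.291803 + 0.404801·31 = 20.840632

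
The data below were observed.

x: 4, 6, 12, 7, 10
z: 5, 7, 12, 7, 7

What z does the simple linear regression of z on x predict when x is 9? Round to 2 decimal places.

n = 5, Σx = 39, Σy = 38, Σxy = 325, Σx² = 345
Sxx = Σx² − (Σx)²/n = 345 − 304.2 = 40.8
Sxy = Σxy − (Σx)(Σy)/n = 325 − 296.4 = 28.6
b = Sxy/Sxx = 28.6/40.8 = 0.700980
a = ȳ − b·x̄ = 7.6 − 0.700980·7.8 = 2.132353
ŷ(9) = a + b·9 = 2.132353 + 0.700980·9 = 8.441176

8.44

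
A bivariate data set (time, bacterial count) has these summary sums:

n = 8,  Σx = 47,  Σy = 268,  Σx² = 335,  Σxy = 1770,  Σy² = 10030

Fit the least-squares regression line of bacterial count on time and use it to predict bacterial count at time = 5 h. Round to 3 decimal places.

Sxx = Σx² − (Σx)²/n = 335 − 276.125 = 58.875
Sxy = Σxy − (Σx)(Σy)/n = 1770 − 1574.5 = 195.5
b = Sxy/Sxx = 195.5/58.875 = 3.320594
a = ȳ − b·x̄ = 33.5 − 3.320594·5.875 = 13.991507
ŷ(5) = a + b·5 = 13.991507 + 3.320594·5 = 30.594480

30.594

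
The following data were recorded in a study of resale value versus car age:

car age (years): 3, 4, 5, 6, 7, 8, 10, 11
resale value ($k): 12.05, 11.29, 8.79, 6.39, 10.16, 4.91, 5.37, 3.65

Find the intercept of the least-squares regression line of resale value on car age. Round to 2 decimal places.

n = 8, Σx = 54, Σy = 62.61, Σxy = 367.85, Σx² = 420
Sxx = Σx² − (Σx)²/n = 420 − 364.5 = 55.5
Sxy = Σxy − (Σx)(Σy)/n = 367.85 − 422.6175 = -54.7675
b = Sxy/Sxx = -54.7675/55.5 = -0.986802
a = ȳ − b·x̄ = 7.82625 − (-0.986802)·6.75 = 14.487162

14.49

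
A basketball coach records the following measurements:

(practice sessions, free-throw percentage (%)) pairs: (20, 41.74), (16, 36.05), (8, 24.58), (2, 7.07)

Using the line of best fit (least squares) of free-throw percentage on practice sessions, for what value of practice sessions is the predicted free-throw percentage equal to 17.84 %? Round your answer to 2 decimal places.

6.40

n = 4, Σx = 46, Σy = 109.44, Σxy = 1622.38, Σx² = 724
Sxx = Σx² − (Σx)²/n = 724 − 529 = 195
Sxy = Σxy − (Σx)(Σy)/n = 1622.38 − 1258.56 = 363.82
b = Sxy/Sxx = 363.82/195 = 1.865744
a = ȳ − b·x̄ = 27.36 − 1.865744·11.5 = 5.903949
Set a + b·x = 17.84: x = (17.84 − 5.903949) / 1.865744 = 6.397477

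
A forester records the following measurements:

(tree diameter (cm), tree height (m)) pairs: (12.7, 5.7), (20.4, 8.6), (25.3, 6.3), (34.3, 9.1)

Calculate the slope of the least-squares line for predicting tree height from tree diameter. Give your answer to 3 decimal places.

n = 4, Σx = 92.7, Σy = 29.7, Σxy = 719.35, Σx² = 2394.03
Sxx = Σx² − (Σx)²/n = 2394.03 − 2148.3225 = 245.7075
Sxy = Σxy − (Σx)(Σy)/n = 719.35 − 688.2975 = 31.0525
b = Sxy/Sxx = 31.0525/245.7075 = 0.126380

0.126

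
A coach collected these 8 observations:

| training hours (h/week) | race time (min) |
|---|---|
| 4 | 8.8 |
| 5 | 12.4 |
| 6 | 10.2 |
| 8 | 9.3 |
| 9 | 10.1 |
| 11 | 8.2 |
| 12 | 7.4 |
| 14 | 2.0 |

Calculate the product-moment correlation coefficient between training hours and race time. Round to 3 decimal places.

n = 8, Σx = 69, Σy = 68.4, Σxy = 530.7, Σx² = 683, Σy² = 649.74
Sxx = Σx² − (Σx)²/n = 683 − 595.125 = 87.875
Sxy = Σxy − (Σx)(Σy)/n = 530.7 − 589.95 = -59.25
Syy = Σy² − (Σy)²/n = 649.74 − 584.82 = 64.92
r = Sxy/√(Sxx·Syy) = -59.25/√(5704.845) = -59.25/75.530424 = -0.784452

-0.784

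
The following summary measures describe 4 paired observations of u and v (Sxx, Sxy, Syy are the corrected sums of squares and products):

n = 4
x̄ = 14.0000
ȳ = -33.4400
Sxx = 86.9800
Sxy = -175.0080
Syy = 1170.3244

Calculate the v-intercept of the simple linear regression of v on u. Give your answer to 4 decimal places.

-5.2713

b = Sxy/Sxx = -175.008/86.98 = -2.012049
a = ȳ − b·x̄ = -33.44 − (-2.012049)·14 = -5.271318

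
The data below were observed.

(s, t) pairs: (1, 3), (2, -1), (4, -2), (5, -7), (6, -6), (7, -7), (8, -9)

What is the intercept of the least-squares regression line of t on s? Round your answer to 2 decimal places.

n = 7, Σx = 33, Σy = -29, Σxy = -199, Σx² = 195
Sxx = Σx² − (Σx)²/n = 195 − 155.571429 = 39.428571
Sxy = Σxy − (Σx)(Σy)/n = -199 − (-136.714286) = -62.285714
b = Sxy/Sxx = -62.285714/39.428571 = -1.579710
a = ȳ − b·x̄ = -4.142857 − (-1.579710)·4.714286 = 3.304348

3.30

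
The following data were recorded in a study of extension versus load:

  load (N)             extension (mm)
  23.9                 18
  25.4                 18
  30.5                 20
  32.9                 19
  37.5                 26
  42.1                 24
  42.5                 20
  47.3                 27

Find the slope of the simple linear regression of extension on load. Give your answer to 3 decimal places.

0.337

n = 8, Σx = 282.1, Σy = 172, Σxy = 6235, Σx² = 10451.23
Sxx = Σx² − (Σx)²/n = 10451.23 − 9947.55125 = 503.67875
Sxy = Σxy − (Σx)(Σy)/n = 6235 − 6065.15 = 169.85
b = Sxy/Sxx = 169.85/503.67875 = 0.337219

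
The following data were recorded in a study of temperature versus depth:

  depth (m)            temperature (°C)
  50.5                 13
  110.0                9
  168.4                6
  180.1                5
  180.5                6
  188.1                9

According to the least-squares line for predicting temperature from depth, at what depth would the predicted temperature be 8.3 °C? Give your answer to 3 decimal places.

139.702

n = 6, Σx = 877.6, Σy = 48, Σxy = 6333.3, Σx² = 143406.68
Sxx = Σx² − (Σx)²/n = 143406.68 − 128363.626667 = 15043.053333
Sxy = Σxy − (Σx)(Σy)/n = 6333.3 − 7020.8 = -687.5
b = Sxy/Sxx = -687.5/15043.053333 = -0.045702
a = ȳ − b·x̄ = 8 − (-0.045702)·146.266667 = 14.684702
Set a + b·x = 8.3: x = (8.3 − 14.684702) / (-0.045702) = 139.702425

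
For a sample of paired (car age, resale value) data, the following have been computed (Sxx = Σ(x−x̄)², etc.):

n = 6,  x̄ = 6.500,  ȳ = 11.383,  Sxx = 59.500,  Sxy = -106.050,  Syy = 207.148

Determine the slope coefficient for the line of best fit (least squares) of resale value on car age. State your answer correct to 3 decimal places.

-1.782

b = Sxy/Sxx = -106.05/59.5 = -1.782353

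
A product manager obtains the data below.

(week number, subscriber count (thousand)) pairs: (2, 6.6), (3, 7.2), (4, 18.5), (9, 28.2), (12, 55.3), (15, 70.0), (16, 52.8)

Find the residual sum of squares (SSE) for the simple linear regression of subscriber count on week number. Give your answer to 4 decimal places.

362.7846

n = 7, Σx = 61, Σy = 238.6, Σxy = 2921, Σx² = 735, Σy² = 11978.82
Sxx = Σx² − (Σx)²/n = 735 − 531.571429 = 203.428571
Sxy = Σxy − (Σx)(Σy)/n = 2921 − 2079.228571 = 841.771429
Syy = Σy² − (Σy)²/n = 11978.82 − 8132.851429 = 3845.968571
b = Sxy/Sxx = 841.771429/203.428571 = 4.137921
SSE = Syy − b·Sxy = 3845.968571 − 4.137921·841.771429 = 362.784607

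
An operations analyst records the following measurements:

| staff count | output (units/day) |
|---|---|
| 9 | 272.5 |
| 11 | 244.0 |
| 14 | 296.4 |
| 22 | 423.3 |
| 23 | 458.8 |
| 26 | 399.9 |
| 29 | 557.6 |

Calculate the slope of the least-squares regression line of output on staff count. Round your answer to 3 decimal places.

n = 7, Σx = 134, Σy = 2652.5, Σxy = 55718.9, Σx² = 2928
Sxx = Σx² − (Σx)²/n = 2928 − 2565.142857 = 362.857143
Sxy = Σxy − (Σx)(Σy)/n = 55718.9 − 50776.428571 = 4942.471429
b = Sxy/Sxx = 4942.471429/362.857143 = 13.620984

13.621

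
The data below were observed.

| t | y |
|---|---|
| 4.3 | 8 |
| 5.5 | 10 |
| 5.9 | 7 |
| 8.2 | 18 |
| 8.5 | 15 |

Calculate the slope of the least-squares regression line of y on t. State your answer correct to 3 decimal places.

2.289

n = 5, Σx = 32.4, Σy = 58, Σxy = 405.8, Σx² = 223.04
Sxx = Σx² − (Σx)²/n = 223.04 − 209.952 = 13.088
Sxy = Σxy − (Σx)(Σy)/n = 405.8 − 375.84 = 29.96
b = Sxy/Sxx = 29.96/13.088 = 2.289120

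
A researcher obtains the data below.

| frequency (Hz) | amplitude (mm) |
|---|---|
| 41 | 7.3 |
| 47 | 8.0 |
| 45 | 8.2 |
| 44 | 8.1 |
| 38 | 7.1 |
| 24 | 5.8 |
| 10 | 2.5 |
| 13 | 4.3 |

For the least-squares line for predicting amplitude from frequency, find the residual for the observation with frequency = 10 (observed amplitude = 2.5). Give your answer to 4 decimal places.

n = 8, Σx = 262, Σy = 51.3, Σxy = 1890.6, Σx² = 10140
Sxx = Σx² − (Σx)²/n = 10140 − 8580.5 = 1559.5
Sxy = Σxy − (Σx)(Σy)/n = 1890.6 − 1680.075 = 210.525
b = Sxy/Sxx = 210.525/1559.5 = 0.134995
a = ȳ − b·x̄ = 6.4125 − 0.134995·32.75 = 1.991408
ŷ(10) = 1.991408 + 0.134995·10 = 3.341359
residual = y − ŷ = 2.5 − 3.341359 = -0.841359

-0.8414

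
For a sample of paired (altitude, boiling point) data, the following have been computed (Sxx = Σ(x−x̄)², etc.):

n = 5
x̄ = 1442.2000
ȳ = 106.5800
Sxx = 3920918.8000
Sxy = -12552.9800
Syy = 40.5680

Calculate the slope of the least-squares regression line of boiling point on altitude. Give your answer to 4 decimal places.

-0.0032

b = Sxy/Sxx = -12552.98/3920918.8 = -0.003202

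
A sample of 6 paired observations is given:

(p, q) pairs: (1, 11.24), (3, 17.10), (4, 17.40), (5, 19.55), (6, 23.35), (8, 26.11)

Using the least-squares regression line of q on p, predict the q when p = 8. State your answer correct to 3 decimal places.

n = 6, Σx = 27, Σy = 114.75, Σxy = 578.87, Σx² = 151
Sxx = Σx² − (Σx)²/n = 151 − 121.5 = 29.5
Sxy = Σxy − (Σx)(Σy)/n = 578.87 − 516.375 = 62.495
b = Sxy/Sxx = 62.495/29.5 = 2.118475
a = ȳ − b·x̄ = 19.125 − 2.118475·4.5 = 9.591864
ŷ(8) = a + b·8 = 9.591864 + 2.118475·8 = 26.539661

26.540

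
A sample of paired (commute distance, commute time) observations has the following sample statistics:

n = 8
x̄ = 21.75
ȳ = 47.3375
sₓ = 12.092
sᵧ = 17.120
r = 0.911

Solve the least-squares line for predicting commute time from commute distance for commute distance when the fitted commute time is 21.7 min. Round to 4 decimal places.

b = r · sᵧ/sₓ = 0.911 · 17.12/12.092 = 1.289805
a = ȳ − b·x̄ = 47.3375 − 1.289805·21.75 = 19.284245
Set a + b·x = 21.7: x = (21.7 − 19.284245) / 1.289805 = 1.872962

1.8730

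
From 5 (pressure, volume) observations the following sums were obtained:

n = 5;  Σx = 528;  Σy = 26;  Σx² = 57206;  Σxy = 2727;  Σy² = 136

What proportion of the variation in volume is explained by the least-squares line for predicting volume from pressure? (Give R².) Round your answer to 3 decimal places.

0.298

Sxx = Σx² − (Σx)²/n = 57206 − 55756.8 = 1449.2
Sxy = Σxy − (Σx)(Σy)/n = 2727 − 2745.6 = -18.6
Syy = Σy² − (Σy)²/n = 136 − 135.2 = 0.8
R² = Sxy²/(Sxx·Syy) = (-18.6)²/(1449.2·0.8) = 0.298406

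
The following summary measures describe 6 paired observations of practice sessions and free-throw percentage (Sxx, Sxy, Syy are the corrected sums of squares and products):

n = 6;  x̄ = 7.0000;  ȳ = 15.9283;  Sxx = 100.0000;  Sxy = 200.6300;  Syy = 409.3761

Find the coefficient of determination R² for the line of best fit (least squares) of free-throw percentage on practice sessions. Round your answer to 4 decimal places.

R² = Sxy²/(Sxx·Syy) = (200.63)²/(100·409.3761) = 0.983262

0.9833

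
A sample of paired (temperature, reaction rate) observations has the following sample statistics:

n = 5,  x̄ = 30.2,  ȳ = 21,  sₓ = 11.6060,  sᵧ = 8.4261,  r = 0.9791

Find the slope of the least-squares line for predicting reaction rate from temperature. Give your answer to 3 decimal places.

0.711

b = r · sᵧ/sₓ = 0.9791 · 8.4261/11.606 = 0.710839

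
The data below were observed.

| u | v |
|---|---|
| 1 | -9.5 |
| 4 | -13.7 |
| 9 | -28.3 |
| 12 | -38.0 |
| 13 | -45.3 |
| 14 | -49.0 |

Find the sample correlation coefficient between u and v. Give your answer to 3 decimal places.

n = 6, Σx = 53, Σy = -183.8, Σxy = -2049.9, Σx² = 607, Σy² = 6975.92
Sxx = Σx² − (Σx)²/n = 607 − 468.166667 = 138.833333
Sxy = Σxy − (Σx)(Σy)/n = -2049.9 − (-1623.566667) = -426.333333
Syy = Σy² − (Σy)²/n = 6975.92 − 5630.406667 = 1345.513333
r = Sxy/√(Sxx·Syy) = -426.333333/√(186802.101111) = -426.333333/432.206086 = -0.986412

-0.986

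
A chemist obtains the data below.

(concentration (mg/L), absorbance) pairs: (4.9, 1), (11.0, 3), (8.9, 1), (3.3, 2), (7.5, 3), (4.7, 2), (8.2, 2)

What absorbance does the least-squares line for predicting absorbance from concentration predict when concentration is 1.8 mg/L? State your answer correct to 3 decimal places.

1.460

n = 7, Σx = 48.5, Σy = 14, Σxy = 101.7, Σx² = 380.69
Sxx = Σx² − (Σx)²/n = 380.69 − 336.035714 = 44.654286
Sxy = Σxy − (Σx)(Σy)/n = 101.7 − 97 = 4.7
b = Sxy/Sxx = 4.7/44.654286 = 0.105253
a = ȳ − b·x̄ = 2 − 0.105253·6.928571 = 1.270747
ŷ(1.8) = a + b·1.8 = 1.270747 + 0.105253·1.8 = 1.460202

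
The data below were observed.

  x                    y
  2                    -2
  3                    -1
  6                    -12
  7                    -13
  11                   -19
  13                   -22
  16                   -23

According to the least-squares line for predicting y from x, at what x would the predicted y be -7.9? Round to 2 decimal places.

5.12

n = 7, Σx = 58, Σy = -92, Σxy = -1033, Σx² = 644
Sxx = Σx² − (Σx)²/n = 644 − 480.571429 = 163.428571
Sxy = Σxy − (Σx)(Σy)/n = -1033 − (-762.285714) = -270.714286
b = Sxy/Sxx = -270.714286/163.428571 = -1.656469
a = ȳ − b·x̄ = -13.142857 − (-1.656469)·8.285714 = 0.582168
Set a + b·x = -7.9: x = (-7.9 − 0.582168) / (-1.656469) = 5.120633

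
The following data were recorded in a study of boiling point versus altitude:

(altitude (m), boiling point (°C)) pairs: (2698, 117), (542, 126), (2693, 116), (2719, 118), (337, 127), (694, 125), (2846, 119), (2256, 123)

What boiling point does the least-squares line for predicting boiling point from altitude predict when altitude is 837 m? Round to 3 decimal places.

125.060

n = 8, Σx = 14785, Σy = 971, Σxy = 1762899, Σx² = 36002635
Sxx = Σx² − (Σx)²/n = 36002635 − 27324528.125 = 8678106.875
Sxy = Σxy − (Σx)(Σy)/n = 1762899 − 1794529.375 = -31630.375
b = Sxy/Sxx = -31630.375/8678106.875 = -0.003645
a = ȳ − b·x̄ = 121.375 − (-0.003645)·1848.125 = 128.111134
ŷ(837) = a + b·837 = 128.111134 + (-0.003645)·837 = 125.060396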